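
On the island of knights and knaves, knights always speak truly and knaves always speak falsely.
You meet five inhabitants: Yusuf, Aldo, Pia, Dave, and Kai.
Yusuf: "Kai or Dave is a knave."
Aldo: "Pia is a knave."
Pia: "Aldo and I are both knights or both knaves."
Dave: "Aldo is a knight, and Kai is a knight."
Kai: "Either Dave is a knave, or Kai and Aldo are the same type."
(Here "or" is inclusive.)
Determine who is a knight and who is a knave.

Yusuf is a knave; "Kai or Dave is a knave" is False, as required.
Aldo (knight): "Pia is a knave" — True. ✓
Pia (knave): "Aldo and I are both knights or both knaves" — False. ✓
Dave is a knight, so "Aldo is a knight, and Kai is a knight" must be True — and it is.
Kai (knight): "either Dave is a knave, or Kai and Aldo are the same type" — True. ✓

Knights: Aldo, Dave, and Kai. Knaves: Yusuf and Pia.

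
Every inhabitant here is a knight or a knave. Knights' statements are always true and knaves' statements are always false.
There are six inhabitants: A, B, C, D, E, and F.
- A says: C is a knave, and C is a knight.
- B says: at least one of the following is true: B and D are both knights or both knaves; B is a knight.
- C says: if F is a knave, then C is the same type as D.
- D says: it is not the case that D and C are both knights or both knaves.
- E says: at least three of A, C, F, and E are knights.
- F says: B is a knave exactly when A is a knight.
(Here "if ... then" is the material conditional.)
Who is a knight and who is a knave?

Knights: D. Knaves: A, B, C, E, and F.

Since A is a knave, "C is a knave, and C is a knight" needs to be false, which holds.
B is a knave, so "at least one of the following is true: B and D are both knights or both knaves; B is a knight" must be false — and it is.
C is a knave, so "if F is a knave, then C is the same type as D" must be false — and it is.
D is a knight, so "it is not the case that D and C are both knights or both knaves" must be true — and it is.
E is a knave, and the claim "at least three of A, C, F, and E are knights" is indeed false.
F is a knave, and the claim "B is a knave exactly when A is a knight" is indeed false.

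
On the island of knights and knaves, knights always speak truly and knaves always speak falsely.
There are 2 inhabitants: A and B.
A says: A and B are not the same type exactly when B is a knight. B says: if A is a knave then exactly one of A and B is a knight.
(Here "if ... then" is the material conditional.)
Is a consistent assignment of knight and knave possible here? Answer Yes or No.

No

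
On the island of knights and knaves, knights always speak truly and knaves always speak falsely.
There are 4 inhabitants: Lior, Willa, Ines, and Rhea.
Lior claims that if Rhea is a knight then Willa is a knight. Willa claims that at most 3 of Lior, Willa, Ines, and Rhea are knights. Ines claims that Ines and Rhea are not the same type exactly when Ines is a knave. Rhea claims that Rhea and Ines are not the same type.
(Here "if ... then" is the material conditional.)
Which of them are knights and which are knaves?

Lior is a knight, Willa is a knight, Ines is a knave, and Rhea is a knave.

Since Lior is a knight, "if Rhea is a knight then Willa is a knight" needs to be True, which holds.
Since Willa is a knight, "at most 3 of Lior, Willa, Ines, and Rhea are knights" needs to be True, which holds.
Ines is a knave, so "Ines and Rhea are not the same type exactly when Ines is a knave" must be False — and it is.
Rhea (knave): "Rhea and Ines are not the same type" — False. ✓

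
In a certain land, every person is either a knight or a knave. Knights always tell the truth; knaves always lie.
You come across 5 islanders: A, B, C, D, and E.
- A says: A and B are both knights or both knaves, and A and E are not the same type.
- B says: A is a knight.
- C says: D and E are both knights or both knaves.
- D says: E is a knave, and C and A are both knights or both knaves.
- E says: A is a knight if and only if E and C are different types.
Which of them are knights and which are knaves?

A is a knave, B is a knave, C is a knight, D is a knave, and E is a knave.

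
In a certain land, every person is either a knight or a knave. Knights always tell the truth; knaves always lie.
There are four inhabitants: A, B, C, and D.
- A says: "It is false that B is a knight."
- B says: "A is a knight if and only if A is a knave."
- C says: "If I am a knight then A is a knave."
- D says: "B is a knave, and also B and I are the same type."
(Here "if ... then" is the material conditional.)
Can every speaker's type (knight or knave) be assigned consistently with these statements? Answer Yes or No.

No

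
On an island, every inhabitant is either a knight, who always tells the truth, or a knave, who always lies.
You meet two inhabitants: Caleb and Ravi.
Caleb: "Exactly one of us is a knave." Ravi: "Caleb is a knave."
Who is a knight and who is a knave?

As a knight, Caleb's statement "exactly one of us is a knave" should be true; it is.
Ravi is a knave, so "Caleb is a knave" must be false — and it is.

Caleb is a knight and Ravi is a knave.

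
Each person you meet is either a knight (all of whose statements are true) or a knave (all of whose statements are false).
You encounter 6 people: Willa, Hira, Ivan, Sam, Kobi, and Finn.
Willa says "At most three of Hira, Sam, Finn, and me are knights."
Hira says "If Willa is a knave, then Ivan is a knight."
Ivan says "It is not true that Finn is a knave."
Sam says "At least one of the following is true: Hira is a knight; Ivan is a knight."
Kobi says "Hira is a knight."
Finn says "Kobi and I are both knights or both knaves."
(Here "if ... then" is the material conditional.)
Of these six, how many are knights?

4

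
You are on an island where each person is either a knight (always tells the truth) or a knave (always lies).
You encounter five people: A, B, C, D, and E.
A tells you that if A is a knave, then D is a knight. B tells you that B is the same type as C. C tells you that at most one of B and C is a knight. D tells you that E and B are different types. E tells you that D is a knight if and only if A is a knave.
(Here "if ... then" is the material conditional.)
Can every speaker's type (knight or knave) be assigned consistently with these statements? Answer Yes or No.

Yes

One consistent assignment: A=knave, B=knave, C=knight, D=knave, E=knave.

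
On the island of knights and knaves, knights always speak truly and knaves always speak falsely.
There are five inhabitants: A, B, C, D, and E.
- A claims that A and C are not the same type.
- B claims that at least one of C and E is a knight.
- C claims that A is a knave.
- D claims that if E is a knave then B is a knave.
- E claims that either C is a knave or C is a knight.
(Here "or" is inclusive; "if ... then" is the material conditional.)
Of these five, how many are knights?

4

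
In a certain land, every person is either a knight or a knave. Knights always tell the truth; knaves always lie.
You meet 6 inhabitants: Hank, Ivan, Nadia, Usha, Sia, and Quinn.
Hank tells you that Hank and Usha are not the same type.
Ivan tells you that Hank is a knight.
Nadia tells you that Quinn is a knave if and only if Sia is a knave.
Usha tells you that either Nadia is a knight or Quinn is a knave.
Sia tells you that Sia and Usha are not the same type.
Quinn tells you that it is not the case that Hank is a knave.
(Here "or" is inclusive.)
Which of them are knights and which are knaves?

Knights: Hank, Ivan, and Quinn. Knaves: Nadia, Usha, and Sia.

Hank (knight): "Hank and Usha are not the same type" — true. ✓
Ivan is a knight; "Hank is a knight" is true, as required.
Since Nadia is a knave, "Quinn is a knave if and only if Sia is a knave" needs to be False, which holds.
Usha is a knave; "either Nadia is a knight or Quinn is a knave" is False, as required.
Sia is a knave, and the claim "Sia and Usha are not the same type" is indeed False.
Quinn is a knight, and the claim "it is not the case that Hank is a knave" is indeed true.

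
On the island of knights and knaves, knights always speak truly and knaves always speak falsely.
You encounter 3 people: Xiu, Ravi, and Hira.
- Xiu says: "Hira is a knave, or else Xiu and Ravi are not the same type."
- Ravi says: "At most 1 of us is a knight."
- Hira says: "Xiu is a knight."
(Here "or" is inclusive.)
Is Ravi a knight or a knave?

Consistent assignments: {Xiu=knight, Ravi=knave, Hira=knight}
In every consistent assignment, Ravi is a knave.

Ravi is a knave.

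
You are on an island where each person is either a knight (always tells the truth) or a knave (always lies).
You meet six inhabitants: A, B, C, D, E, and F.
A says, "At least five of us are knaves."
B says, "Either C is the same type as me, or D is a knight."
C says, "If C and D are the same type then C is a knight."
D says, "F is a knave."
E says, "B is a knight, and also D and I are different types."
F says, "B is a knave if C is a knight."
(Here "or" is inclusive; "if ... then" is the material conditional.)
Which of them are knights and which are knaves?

As a knave, A's statement "at least five of us are knaves" should be false; it is.
B is a knave; "either C is the same type as me, or D is a knight" is false, as required.
C (knight): "if C and D are the same type then C is a knight" — True. ✓
D is a knave; "F is a knave" is false, as required.
E is a knave, so "B is a knight, and also D and I are different types" must be false — and it is.
F is a knight; "B is a knave if C is a knight" is True, as required.

Knights: C and F. Knaves: A, B, D, and E.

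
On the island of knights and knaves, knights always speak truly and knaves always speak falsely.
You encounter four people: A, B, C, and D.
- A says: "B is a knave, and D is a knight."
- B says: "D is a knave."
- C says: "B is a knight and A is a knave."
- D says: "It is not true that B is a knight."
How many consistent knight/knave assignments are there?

2

Consistent assignments:
  A=knight, B=knave, C=knave, D=knight
  A=knave, B=knight, C=knight, D=knave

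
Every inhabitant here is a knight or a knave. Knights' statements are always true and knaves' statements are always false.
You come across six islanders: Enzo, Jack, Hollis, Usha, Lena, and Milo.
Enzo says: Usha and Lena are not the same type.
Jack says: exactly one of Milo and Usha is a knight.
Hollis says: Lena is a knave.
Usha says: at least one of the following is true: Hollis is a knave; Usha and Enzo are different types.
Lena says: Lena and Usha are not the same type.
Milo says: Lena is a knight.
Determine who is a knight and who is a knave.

Knights: Hollis. Knaves: Enzo, Jack, Usha, Lena, and Milo.

As a knave, Enzo's statement "Usha and Lena are not the same type" should be False; it is.
Jack (knave): "exactly one of Milo and Usha is a knight" — False. ✓
Hollis is a knight, and the claim "Lena is a knave" is indeed True.
Usha is a knave; "at least one of the following is true: Hollis is a knave; Usha and Enzo are different types" is False, as required.
Lena (knave): "Lena and Usha are not the same type" — False. ✓
Milo (knave): "Lena is a knight" — False. ✓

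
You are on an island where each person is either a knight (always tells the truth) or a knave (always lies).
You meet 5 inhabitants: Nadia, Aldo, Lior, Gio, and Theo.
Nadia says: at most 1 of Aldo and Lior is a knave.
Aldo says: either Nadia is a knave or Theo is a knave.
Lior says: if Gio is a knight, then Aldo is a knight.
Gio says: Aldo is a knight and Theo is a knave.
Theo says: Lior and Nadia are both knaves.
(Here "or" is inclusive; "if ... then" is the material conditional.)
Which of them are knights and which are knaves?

Nadia is a knight, Aldo is a knight, Lior is a knight, Gio is a knight, and Theo is a knave.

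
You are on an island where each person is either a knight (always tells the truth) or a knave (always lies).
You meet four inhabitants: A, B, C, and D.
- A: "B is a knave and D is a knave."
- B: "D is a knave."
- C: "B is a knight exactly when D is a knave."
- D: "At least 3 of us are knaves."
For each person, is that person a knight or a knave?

A is a knave, B is a knight, C is a knight, and D is a knave.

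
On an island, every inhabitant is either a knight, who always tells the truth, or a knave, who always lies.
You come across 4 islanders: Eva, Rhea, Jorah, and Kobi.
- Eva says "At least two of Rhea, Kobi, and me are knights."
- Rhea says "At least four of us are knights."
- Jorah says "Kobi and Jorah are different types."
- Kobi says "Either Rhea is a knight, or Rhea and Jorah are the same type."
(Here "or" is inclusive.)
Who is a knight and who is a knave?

Eva is a knave, Rhea is a knave, Jorah is a knight, and Kobi is a knave.

Since Eva is a knave, "at least two of Rhea, Kobi, and me are knights" needs to be false, which holds.
Rhea (knave): "at least four of us are knights" — false. ✓
Jorah is a knight, so "Kobi and Jorah are different types" must be true — and it is.
Kobi is a knave, so "either Rhea is a knight, or Rhea and Jorah are the same type" must be false — and it is.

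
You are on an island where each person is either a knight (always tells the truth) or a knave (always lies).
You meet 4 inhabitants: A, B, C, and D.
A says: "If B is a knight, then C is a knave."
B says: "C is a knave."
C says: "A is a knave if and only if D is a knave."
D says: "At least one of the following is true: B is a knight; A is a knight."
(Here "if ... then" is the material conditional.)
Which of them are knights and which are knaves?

A is a knight, B is a knave, C is a knight, and D is a knight.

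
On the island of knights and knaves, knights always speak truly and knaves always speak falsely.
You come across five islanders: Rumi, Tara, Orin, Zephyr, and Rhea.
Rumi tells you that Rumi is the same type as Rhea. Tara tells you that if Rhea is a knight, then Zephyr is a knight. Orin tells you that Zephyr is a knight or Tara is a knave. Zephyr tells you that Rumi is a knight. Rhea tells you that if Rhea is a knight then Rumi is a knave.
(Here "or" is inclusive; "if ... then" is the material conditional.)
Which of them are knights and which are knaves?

Knights: Orin and Rhea. Knaves: Rumi, Tara, and Zephyr.

Suppose Rumi is a knight. Then Rumi's statement "Rumi is the same type as Rhea" would have to be true. Checking the 16 ways to assign the others, none is consistent with every speaker.
(For instance, with Tara=knave, Orin=knight, Zephyr=knave, Rhea=knight, Zephyr's claim "Rumi is a knight" comes out true where it would need to be false.)
So Rumi must be a knave, making "Rumi is the same type as Rhea" false. Taking Rumi=knave, Tara=knave, Orin=knight, Zephyr=knave, Rhea=knight, each remaining statement checks out:
  Tara (knave): "if Rhea is a knight, then Zephyr is a knight" — false. ✓
  Orin (knight): "Zephyr is a knight or Tara is a knave" — true. ✓
  Zephyr (knave): "Rumi is a knight" — false. ✓
  Rhea (knight): "if Rhea is a knight then Rumi is a knave" — true. ✓
This is the unique consistent assignment.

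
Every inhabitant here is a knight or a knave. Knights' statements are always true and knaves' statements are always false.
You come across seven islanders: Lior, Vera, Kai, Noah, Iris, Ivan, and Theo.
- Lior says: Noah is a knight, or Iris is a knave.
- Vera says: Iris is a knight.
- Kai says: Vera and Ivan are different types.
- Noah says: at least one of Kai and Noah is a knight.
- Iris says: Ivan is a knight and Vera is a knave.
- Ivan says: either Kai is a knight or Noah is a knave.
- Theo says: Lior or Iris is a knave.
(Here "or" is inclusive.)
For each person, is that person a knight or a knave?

Lior is a knight, Vera is a knave, Kai is a knave, Noah is a knight, Iris is a knave, Ivan is a knave, and Theo is a knight.

Lior (knight): "Noah is a knight, or Iris is a knave" — True. ✓
As a knave, Vera's statement "Iris is a knight" should be False; it is.
Since Kai is a knave, "Vera and Ivan are different types" needs to be False, which holds.
Since Noah is a knight, "at least one of Kai and Noah is a knight" needs to be True, which holds.
Iris is a knave, and the claim "Ivan is a knight and Vera is a knave" is indeed False.
Ivan (knave): "either Kai is a knight or Noah is a knave" — False. ✓
Theo is a knight, and the claim "Lior or Iris is a knave" is indeed True.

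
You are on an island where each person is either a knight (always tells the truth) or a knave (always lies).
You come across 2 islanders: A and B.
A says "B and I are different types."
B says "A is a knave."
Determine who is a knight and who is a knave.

A is a knight and B is a knave.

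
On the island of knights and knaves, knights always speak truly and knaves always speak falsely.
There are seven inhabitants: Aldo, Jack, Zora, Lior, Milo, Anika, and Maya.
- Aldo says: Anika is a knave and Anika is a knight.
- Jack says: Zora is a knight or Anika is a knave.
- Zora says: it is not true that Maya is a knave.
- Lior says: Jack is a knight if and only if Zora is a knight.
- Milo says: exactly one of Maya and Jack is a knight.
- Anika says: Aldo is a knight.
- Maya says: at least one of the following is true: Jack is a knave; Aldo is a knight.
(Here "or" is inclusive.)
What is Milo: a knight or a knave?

Consistent assignments: {Aldo=knave, Jack=knight, Zora=knave, Lior=knave, Milo=knight, Anika=knave, Maya=knave}
In every consistent assignment, Milo is a knight.

Milo is a knight.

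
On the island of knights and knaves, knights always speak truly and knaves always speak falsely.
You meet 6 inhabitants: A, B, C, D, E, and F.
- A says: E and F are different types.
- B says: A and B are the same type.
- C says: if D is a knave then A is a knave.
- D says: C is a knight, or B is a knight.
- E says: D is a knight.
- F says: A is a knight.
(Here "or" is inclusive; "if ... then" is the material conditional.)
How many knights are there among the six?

2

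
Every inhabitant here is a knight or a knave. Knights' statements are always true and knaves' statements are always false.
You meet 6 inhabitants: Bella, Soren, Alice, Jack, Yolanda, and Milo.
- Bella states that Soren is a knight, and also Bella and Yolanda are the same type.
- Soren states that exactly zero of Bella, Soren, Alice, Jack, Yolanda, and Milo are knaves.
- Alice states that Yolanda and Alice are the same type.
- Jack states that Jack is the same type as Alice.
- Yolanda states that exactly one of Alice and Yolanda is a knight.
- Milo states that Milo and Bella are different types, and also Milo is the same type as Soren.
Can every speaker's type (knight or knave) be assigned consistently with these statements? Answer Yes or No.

No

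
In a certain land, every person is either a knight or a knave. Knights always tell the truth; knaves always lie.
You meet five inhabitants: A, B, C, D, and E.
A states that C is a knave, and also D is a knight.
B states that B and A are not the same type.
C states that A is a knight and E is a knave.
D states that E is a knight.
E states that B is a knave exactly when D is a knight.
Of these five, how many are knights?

0

The unique consistent assignment is A=knave, B=knave, C=knave, D=knave, E=knave.
That has 0 knights.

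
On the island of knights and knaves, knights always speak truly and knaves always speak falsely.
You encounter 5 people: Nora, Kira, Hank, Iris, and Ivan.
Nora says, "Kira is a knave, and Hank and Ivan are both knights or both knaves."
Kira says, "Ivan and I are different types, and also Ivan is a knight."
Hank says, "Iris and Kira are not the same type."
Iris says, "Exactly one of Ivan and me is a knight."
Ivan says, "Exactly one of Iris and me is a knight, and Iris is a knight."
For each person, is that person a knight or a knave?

Nora is a knight, Kira is a knave, Hank is a knave, Iris is a knave, and Ivan is a knave.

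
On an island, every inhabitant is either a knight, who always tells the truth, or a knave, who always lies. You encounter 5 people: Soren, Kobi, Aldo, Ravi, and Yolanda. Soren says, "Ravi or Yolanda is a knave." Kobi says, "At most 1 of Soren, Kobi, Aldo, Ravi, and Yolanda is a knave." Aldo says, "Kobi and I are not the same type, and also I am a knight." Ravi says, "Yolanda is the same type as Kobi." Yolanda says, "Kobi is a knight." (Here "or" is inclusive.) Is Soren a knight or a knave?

Soren is a knight.

Consistent assignments: {Soren=knight, Kobi=knave, Aldo=knight, Ravi=knight, Yolanda=knave}; {Soren=knight, Kobi=knave, Aldo=knave, Ravi=knight, Yolanda=knave}
In every consistent assignment, Soren is a knight.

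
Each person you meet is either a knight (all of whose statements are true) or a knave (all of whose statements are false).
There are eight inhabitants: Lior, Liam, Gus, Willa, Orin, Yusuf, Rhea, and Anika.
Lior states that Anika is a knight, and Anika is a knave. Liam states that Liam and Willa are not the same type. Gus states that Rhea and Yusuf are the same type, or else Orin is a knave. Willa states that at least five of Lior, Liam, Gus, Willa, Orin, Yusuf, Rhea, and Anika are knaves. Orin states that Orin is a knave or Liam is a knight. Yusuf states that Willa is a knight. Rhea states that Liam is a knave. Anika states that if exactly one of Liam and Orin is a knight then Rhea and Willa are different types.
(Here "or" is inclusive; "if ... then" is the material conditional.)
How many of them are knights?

The unique consistent assignment is Lior=knave, Liam=knight, Gus=knight, Willa=knave, Orin=knight, Yusuf=knave, Rhea=knave, Anika=knight.
That has 4 knights.

4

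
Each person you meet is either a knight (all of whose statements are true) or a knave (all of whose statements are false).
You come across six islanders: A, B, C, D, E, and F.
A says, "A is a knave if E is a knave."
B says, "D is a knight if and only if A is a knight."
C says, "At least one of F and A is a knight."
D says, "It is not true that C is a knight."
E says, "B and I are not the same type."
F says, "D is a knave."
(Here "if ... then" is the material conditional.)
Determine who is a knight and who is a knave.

A is a knight, B is a knave, C is a knight, D is a knave, E is a knight, and F is a knight.

A (knight): "A is a knave if E is a knave" — true. ✓
B is a knave; "D is a knight if and only if A is a knight" is False, as required.
C (knight): "at least one of F and A is a knight" — true. ✓
Since D is a knave, "it is not true that C is a knight" needs to be False, which holds.
E is a knight; "B and I are not the same type" is true, as required.
F is a knight, and the claim "D is a knave" is indeed true.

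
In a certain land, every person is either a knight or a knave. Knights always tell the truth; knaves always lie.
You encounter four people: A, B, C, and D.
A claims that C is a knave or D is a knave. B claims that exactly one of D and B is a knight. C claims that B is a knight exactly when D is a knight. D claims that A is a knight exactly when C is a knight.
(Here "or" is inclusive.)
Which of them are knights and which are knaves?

A is a knight, B is a knight, C is a knave, and D is a knave.

A is a knight, and the claim "C is a knave or D is a knave" is indeed true.
B is a knight, so "exactly one of D and B is a knight" must be true — and it is.
C is a knave; "B is a knight exactly when D is a knight" is False, as required.
D is a knave; "A is a knight exactly when C is a knight" is False, as required.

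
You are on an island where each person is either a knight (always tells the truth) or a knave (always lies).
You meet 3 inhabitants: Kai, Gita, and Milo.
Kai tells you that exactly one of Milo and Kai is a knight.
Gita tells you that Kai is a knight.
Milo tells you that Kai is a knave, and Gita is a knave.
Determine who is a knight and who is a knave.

Suppose Kai is a knave. Then Kai's statement "exactly one of Milo and Kai is a knight" would have to be false. Checking the 4 ways to assign the others, none is consistent with every speaker.
(For instance, with Gita=knight, Milo=knave, Gita's claim "Kai is a knight" comes out false where it would need to be true.)
So Kai must be a knight, making "exactly one of Milo and Kai is a knight" true. Taking Kai=knight, Gita=knight, Milo=knave, each remaining statement checks out:
  Gita (knight): "Kai is a knight" — true. ✓
  Milo (knave): "Kai is a knave, and Gita is a knave" — false. ✓
This is the unique consistent assignment.

Kai is a knight, Gita is a knight, and Milo is a knave.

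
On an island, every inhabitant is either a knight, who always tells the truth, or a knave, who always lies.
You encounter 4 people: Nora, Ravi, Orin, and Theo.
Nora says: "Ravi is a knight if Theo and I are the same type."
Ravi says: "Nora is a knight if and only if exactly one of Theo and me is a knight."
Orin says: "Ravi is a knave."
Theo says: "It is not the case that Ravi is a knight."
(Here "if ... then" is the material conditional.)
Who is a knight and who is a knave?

Nora is a knight, Ravi is a knight, Orin is a knave, and Theo is a knave.

As a knight, Nora's statement "Ravi is a knight if Theo and I are the same type" should be True; it is.
As a knight, Ravi's statement "Nora is a knight if and only if exactly one of Theo and me is a knight" should be True; it is.
Orin is a knave, and the claim "Ravi is a knave" is indeed false.
Since Theo is a knave, "it is not the case that Ravi is a knight" needs to be false, which holds.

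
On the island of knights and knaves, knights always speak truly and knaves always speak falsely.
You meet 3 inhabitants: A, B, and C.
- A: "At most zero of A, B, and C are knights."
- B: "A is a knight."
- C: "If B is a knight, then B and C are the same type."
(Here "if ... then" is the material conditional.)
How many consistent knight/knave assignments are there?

1

Consistent assignments:
  A=knave, B=knave, C=knight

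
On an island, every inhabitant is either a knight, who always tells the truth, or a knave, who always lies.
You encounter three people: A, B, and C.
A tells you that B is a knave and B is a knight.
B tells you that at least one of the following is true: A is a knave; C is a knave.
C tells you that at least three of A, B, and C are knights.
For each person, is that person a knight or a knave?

A is a knave, B is a knight, and C is a knave.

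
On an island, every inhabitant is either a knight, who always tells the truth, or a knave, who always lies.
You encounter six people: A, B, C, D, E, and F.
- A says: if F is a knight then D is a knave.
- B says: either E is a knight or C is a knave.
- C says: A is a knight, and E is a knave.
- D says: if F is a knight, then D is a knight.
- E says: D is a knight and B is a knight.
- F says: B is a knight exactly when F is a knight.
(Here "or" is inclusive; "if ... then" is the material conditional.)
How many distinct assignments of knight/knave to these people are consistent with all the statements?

Consistent assignments:
  A=knight, B=knight, C=knave, D=knight, E=knight, F=knave
  A=knave, B=knight, C=knave, D=knight, E=knight, F=knight

2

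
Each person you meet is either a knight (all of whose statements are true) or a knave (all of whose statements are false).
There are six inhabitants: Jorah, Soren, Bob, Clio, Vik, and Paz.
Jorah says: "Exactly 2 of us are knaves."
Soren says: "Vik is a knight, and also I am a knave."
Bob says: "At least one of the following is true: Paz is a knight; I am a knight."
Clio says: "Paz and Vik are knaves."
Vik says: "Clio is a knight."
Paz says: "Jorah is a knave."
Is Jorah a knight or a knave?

Jorah is a knave.

Consistent assignments: {Jorah=knave, Soren=knave, Bob=knight, Clio=knave, Vik=knave, Paz=knight}
In every consistent assignment, Jorah is a knave.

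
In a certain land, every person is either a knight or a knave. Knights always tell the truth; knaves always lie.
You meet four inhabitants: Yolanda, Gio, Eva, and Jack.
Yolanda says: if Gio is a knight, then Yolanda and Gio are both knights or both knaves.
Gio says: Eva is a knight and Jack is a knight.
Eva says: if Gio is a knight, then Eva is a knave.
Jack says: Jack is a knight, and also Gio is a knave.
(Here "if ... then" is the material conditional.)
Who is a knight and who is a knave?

Yolanda is a knight, Gio is a knave, Eva is a knight, and Jack is a knave.

Yolanda is a knight, so "if Gio is a knight, then Yolanda and Gio are both knights or both knaves" must be true — and it is.
Gio is a knave, and the claim "Eva is a knight and Jack is a knight" is indeed false.
Eva is a knight, and the claim "if Gio is a knight, then Eva is a knave" is indeed true.
Jack is a knave, so "Jack is a knight, and also Gio is a knave" must be false — and it is.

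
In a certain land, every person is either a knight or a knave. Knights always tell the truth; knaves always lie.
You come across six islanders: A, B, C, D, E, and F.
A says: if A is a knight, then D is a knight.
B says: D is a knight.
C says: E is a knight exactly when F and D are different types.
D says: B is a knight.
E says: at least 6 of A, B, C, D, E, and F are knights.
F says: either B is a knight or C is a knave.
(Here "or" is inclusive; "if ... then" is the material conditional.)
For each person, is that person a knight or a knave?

A is a knight, and the claim "if A is a knight, then D is a knight" is indeed true.
Since B is a knight, "D is a knight" needs to be true, which holds.
As a knight, C's statement "E is a knight exactly when F and D are different types" should be true; it is.
D is a knight, and the claim "B is a knight" is indeed true.
E is a knave; "at least 6 of A, B, C, D, E, and F are knights" is False, as required.
F is a knight; "either B is a knight or C is a knave" is true, as required.

A is a knight, B is a knight, C is a knight, D is a knight, E is a knave, and F is a knight.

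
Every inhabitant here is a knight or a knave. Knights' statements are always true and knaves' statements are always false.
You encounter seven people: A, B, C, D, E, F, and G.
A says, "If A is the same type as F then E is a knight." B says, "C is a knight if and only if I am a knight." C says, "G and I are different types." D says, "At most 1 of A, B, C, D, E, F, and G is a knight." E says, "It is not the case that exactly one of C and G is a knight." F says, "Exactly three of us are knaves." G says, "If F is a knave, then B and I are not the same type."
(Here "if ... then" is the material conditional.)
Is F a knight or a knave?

F is a knave.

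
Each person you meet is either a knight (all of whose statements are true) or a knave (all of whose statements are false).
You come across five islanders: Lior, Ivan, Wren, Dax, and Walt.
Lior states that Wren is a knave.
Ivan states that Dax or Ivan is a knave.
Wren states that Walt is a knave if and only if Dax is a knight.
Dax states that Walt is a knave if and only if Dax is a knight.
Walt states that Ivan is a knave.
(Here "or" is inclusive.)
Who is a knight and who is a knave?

Suppose Lior is a knave. Then Lior's statement "Wren is a knave" would have to be false. Checking the 16 ways to assign the others, none is consistent with every speaker.
(For instance, with Ivan=knight, Wren=knave, Dax=knave, Walt=knave, Lior's claim "Wren is a knave" comes out true where it would need to be false.)
So Lior must be a knight, making "Wren is a knave" true. Taking Lior=knight, Ivan=knight, Wren=knave, Dax=knave, Walt=knave, each remaining statement checks out:
  Ivan (knight): "Dax or Ivan is a knave" — true. ✓
  Wren (knave): "Walt is a knave if and only if Dax is a knight" — false. ✓
  Dax (knave): "Walt is a knave if and only if Dax is a knight" — false. ✓
  Walt (knave): "Ivan is a knave" — false. ✓
This is the unique consistent assignment.

Lior is a knight, Ivan is a knight, Wren is a knave, Dax is a knave, and Walt is a knave.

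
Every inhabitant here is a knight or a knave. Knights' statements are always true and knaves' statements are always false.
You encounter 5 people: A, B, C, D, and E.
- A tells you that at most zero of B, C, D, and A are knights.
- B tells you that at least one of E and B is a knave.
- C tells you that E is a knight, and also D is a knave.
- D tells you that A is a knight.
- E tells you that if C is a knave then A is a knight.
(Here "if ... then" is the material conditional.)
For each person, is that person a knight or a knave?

Suppose A is a knight. Then A's statement "at most zero of B, C, D, and A are knights" would have to be true. Checking the 16 ways to assign the others, none is consistent with every speaker.
(For instance, with B=knight, C=knave, D=knave, E=knave, A's claim "at most zero of B, C, D, and A are knights" comes out false where it would need to be true.)
So A must be a knave, making "at most zero of B, C, D, and A are knights" false. Taking A=knave, B=knight, C=knave, D=knave, E=knave, each remaining statement checks out:
  B (knight): "at least one of E and B is a knave" — true. ✓
  C (knave): "E is a knight, and also D is a knave" — false. ✓
  D (knave): "A is a knight" — false. ✓
  E (knave): "if C is a knave then A is a knight" — false. ✓
This is the unique consistent assignment.

A is a knave, B is a knight, C is a knave, D is a knave, and E is a knave.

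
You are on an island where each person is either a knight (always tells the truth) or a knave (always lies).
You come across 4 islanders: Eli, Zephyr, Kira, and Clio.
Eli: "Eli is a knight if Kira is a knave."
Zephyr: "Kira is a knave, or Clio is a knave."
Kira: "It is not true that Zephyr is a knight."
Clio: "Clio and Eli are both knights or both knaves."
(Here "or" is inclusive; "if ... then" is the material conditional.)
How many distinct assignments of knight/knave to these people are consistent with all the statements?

3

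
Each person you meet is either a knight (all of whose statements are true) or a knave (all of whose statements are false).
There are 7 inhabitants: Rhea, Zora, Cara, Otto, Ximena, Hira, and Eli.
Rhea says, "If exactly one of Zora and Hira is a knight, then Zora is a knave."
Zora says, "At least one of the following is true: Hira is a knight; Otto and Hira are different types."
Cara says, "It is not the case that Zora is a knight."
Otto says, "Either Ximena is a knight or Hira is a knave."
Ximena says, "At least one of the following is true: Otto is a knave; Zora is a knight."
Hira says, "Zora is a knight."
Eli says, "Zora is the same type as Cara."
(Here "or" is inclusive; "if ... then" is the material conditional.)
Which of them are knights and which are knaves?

Rhea is a knight, and the claim "if exactly one of Zora and Hira is a knight, then Zora is a knave" is indeed true.
Zora (knight): "at least one of the following is true: Hira is a knight; Otto and Hira are different types" — true. ✓
As a knave, Cara's statement "it is not the case that Zora is a knight" should be false; it is.
Since Otto is a knight, "either Ximena is a knight or Hira is a knave" needs to be true, which holds.
Ximena (knight): "at least one of the following is true: Otto is a knave; Zora is a knight" — true. ✓
Hira (knight): "Zora is a knight" — true. ✓
Since Eli is a knave, "Zora is the same type as Cara" needs to be false, which holds.

Knights: Rhea, Zora, Otto, Ximena, and Hira. Knaves: Cara and Eli.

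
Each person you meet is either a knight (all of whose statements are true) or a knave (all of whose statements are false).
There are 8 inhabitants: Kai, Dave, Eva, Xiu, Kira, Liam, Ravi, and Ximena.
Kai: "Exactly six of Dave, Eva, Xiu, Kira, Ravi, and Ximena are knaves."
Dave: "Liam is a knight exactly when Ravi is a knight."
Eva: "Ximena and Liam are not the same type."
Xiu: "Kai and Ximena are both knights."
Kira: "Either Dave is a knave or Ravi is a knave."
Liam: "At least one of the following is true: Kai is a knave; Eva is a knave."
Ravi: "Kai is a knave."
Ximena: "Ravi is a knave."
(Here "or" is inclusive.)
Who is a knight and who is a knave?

Kai is a knave, Dave is a knight, Eva is a knight, Xiu is a knave, Kira is a knave, Liam is a knight, Ravi is a knight, and Ximena is a knave.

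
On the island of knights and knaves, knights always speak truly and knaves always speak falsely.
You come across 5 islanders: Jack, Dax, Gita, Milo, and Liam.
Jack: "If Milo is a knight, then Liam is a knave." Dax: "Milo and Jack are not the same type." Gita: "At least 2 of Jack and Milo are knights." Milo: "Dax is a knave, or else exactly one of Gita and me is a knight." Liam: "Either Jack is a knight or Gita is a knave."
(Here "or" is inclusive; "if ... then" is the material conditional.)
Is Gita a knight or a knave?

Gita is a knave.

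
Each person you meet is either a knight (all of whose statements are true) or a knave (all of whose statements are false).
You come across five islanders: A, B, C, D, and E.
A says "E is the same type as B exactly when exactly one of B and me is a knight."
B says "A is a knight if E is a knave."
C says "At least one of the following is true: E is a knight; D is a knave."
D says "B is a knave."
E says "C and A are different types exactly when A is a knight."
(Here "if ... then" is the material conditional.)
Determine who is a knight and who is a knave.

A is a knight, B is a knight, C is a knight, D is a knave, and E is a knave.

Suppose A is a knave. Then A's statement "E is the same type as B exactly when exactly one of B and me is a knight" would have to be false. Checking the 16 ways to assign the others, none is consistent with every speaker.
(For instance, with B=knight, C=knight, D=knave, E=knave, B's claim "A is a knight if E is a knave" comes out false where it would need to be true.)
So A must be a knight, making "E is the same type as B exactly when exactly one of B and me is a knight" true. Taking A=knight, B=knight, C=knight, D=knave, E=knave, each remaining statement checks out:
  B (knight): "A is a knight if E is a knave" — true. ✓
  C (knight): "at least one of the following is true: E is a knight; D is a knave" — true. ✓
  D (knave): "B is a knave" — false. ✓
  E (knave): "C and A are different types exactly when A is a knight" — false. ✓
This is the unique consistent assignment.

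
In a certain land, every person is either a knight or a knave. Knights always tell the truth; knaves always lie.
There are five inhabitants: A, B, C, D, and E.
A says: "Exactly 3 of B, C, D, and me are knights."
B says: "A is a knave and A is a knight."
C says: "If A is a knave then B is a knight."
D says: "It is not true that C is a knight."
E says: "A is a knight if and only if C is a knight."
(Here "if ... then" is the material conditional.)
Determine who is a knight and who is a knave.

A is a knave, B is a knave, C is a knave, D is a knight, and E is a knight.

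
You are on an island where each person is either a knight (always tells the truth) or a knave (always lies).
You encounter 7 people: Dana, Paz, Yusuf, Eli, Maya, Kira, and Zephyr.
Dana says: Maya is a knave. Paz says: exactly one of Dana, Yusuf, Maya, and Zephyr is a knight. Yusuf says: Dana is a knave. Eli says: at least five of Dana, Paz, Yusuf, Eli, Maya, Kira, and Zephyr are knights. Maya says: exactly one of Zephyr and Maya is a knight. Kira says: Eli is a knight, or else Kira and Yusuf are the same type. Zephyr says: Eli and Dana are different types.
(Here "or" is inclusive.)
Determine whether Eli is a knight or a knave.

Consistent assignments: {Dana=knave, Paz=knave, Yusuf=knight, Eli=knave, Maya=knight, Kira=knight, Zephyr=knave}; {Dana=knave, Paz=knave, Yusuf=knight, Eli=knave, Maya=knight, Kira=knave, Zephyr=knave}
In every consistent assignment, Eli is a knave.

Eli is a knave.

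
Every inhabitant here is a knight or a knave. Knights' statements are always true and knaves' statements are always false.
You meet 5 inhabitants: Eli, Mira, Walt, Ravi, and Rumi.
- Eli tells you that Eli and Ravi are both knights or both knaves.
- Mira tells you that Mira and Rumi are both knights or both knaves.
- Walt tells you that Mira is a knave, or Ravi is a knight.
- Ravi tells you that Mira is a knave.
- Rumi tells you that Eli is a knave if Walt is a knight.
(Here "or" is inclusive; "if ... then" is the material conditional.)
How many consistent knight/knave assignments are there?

1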